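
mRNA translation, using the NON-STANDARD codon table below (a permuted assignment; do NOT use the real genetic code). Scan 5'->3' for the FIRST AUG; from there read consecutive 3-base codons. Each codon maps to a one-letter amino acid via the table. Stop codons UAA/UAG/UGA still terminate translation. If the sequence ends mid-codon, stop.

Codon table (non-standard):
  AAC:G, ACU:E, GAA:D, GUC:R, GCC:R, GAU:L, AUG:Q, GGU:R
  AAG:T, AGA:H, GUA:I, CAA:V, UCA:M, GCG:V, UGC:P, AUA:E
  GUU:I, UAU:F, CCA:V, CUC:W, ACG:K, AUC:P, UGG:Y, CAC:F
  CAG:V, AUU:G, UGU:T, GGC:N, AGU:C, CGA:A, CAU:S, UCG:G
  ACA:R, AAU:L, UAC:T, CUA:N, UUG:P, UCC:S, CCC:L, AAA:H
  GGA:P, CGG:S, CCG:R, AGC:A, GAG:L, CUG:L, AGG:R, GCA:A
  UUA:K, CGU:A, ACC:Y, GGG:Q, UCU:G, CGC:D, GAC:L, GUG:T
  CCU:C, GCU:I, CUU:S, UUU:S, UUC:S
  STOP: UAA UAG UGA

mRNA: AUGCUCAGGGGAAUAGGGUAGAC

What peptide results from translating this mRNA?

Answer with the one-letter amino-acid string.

Answer: QWRPEQ

Derivation:
start AUG at pos 0
pos 0: AUG -> Q; peptide=Q
pos 3: CUC -> W; peptide=QW
pos 6: AGG -> R; peptide=QWR
pos 9: GGA -> P; peptide=QWRP
pos 12: AUA -> E; peptide=QWRPE
pos 15: GGG -> Q; peptide=QWRPEQ
pos 18: UAG -> STOP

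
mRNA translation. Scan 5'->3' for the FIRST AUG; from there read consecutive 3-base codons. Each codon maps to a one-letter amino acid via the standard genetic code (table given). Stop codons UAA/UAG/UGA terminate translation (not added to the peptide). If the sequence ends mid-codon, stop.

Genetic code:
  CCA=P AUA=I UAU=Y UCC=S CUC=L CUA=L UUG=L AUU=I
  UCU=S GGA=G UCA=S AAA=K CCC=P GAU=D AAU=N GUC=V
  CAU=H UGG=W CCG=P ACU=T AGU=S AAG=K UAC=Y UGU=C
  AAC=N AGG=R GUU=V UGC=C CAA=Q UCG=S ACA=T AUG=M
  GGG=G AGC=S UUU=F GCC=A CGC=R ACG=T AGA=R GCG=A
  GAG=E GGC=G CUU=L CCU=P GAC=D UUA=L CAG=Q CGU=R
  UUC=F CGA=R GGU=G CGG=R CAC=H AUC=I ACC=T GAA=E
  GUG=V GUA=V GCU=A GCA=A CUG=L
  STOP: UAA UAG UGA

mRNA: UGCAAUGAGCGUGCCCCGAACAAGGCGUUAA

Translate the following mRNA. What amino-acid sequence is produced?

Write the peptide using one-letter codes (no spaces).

start AUG at pos 4
pos 4: AUG -> M; peptide=M
pos 7: AGC -> S; peptide=MS
pos 10: GUG -> V; peptide=MSV
pos 13: CCC -> P; peptide=MSVP
pos 16: CGA -> R; peptide=MSVPR
pos 19: ACA -> T; peptide=MSVPRT
pos 22: AGG -> R; peptide=MSVPRTR
pos 25: CGU -> R; peptide=MSVPRTRR
pos 28: UAA -> STOP

Answer: MSVPRTRR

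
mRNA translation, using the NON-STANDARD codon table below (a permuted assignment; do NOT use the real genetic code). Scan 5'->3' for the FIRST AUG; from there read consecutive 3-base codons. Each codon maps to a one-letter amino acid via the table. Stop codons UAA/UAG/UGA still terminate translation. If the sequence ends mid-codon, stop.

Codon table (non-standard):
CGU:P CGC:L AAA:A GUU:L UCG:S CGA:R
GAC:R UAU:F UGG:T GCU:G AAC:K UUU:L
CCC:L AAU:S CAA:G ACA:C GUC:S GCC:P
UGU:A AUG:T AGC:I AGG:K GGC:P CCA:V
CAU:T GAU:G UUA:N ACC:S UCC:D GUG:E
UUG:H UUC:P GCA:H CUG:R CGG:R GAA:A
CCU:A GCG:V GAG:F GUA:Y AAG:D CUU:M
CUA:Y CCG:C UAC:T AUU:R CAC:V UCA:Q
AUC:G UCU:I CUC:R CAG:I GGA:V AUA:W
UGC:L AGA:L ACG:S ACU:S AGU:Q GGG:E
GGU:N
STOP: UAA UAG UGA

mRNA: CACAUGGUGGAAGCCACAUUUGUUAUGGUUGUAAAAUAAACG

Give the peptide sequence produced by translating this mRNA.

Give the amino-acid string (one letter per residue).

start AUG at pos 3
pos 3: AUG -> T; peptide=T
pos 6: GUG -> E; peptide=TE
pos 9: GAA -> A; peptide=TEA
pos 12: GCC -> P; peptide=TEAP
pos 15: ACA -> C; peptide=TEAPC
pos 18: UUU -> L; peptide=TEAPCL
pos 21: GUU -> L; peptide=TEAPCLL
pos 24: AUG -> T; peptide=TEAPCLLT
pos 27: GUU -> L; peptide=TEAPCLLTL
pos 30: GUA -> Y; peptide=TEAPCLLTLY
pos 33: AAA -> A; peptide=TEAPCLLTLYA
pos 36: UAA -> STOP

Answer: TEAPCLLTLYA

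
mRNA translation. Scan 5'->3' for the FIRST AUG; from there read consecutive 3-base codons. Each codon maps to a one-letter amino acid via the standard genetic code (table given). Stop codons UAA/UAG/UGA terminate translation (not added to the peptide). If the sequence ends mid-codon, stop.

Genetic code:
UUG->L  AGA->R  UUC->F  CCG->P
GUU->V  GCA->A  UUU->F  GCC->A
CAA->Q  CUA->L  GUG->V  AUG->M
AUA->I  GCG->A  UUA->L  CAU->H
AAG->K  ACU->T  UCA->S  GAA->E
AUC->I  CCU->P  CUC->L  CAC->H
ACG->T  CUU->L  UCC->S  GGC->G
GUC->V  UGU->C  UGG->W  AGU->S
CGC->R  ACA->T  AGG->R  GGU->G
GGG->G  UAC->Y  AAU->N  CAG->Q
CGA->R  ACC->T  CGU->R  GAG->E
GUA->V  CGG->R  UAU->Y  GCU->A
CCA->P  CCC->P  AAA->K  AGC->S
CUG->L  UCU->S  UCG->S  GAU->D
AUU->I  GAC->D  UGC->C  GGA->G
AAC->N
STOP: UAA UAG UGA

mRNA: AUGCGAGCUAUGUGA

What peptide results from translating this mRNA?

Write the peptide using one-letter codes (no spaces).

Answer: MRAM

Derivation:
start AUG at pos 0
pos 0: AUG -> M; peptide=M
pos 3: CGA -> R; peptide=MR
pos 6: GCU -> A; peptide=MRA
pos 9: AUG -> M; peptide=MRAM
pos 12: UGA -> STOP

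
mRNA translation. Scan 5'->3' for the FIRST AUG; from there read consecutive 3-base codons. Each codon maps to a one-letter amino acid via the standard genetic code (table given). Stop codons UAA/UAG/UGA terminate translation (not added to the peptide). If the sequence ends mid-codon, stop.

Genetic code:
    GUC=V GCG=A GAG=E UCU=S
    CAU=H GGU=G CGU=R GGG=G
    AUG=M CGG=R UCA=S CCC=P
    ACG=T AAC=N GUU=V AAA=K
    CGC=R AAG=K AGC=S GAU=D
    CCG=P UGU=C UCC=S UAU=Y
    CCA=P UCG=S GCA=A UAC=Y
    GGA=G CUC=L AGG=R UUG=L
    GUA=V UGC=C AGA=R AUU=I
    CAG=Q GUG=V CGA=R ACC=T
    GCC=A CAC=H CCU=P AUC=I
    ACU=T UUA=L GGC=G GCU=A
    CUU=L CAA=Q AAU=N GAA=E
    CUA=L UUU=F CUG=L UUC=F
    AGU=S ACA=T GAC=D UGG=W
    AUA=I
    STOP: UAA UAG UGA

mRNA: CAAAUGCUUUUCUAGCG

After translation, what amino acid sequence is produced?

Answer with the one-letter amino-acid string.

Answer: MLF

Derivation:
start AUG at pos 3
pos 3: AUG -> M; peptide=M
pos 6: CUU -> L; peptide=ML
pos 9: UUC -> F; peptide=MLF
pos 12: UAG -> STOP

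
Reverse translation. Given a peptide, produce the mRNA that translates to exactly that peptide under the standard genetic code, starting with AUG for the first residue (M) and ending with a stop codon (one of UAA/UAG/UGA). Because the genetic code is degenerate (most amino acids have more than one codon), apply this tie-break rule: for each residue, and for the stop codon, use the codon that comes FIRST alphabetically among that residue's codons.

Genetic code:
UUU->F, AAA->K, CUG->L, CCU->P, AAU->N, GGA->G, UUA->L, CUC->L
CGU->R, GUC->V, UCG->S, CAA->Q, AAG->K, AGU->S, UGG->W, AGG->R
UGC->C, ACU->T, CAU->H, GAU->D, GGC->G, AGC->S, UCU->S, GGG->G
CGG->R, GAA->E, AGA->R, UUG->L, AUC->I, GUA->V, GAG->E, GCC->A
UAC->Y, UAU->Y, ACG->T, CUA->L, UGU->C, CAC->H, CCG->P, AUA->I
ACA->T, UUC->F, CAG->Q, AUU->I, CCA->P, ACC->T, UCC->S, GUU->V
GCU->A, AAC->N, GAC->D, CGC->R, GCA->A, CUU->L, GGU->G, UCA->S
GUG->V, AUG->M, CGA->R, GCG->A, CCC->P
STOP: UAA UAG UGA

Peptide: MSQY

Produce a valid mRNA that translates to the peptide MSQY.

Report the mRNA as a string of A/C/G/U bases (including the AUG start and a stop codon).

residue 1: M -> AUG (start codon)
residue 2: S codons sorted = AGC,AGU,UCA,UCC,UCG,UCU -> pick first = AGC
residue 3: Q codons sorted = CAA,CAG -> pick first = CAA
residue 4: Y codons sorted = UAC,UAU -> pick first = UAC
terminator: stop codons sorted = UAA,UAG,UGA -> pick first = UAA

Answer: mRNA: AUGAGCCAAUACUAA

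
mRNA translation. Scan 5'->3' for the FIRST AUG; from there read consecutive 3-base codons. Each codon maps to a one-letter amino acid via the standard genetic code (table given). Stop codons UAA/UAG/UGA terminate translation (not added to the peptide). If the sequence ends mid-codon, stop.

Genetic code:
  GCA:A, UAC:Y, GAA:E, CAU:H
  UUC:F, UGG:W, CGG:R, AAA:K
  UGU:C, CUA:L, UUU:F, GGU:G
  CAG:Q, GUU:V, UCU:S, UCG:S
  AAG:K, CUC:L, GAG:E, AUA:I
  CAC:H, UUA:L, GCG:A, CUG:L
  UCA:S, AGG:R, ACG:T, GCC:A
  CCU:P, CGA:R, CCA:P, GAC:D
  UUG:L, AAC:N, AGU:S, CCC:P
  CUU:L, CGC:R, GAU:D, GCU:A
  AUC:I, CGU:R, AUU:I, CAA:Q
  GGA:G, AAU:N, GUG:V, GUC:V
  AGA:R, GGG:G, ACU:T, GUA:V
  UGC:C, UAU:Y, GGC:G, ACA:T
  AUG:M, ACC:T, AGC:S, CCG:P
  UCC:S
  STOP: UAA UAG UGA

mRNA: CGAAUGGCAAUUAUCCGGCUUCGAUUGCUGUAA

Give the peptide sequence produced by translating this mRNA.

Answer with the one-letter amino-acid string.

Answer: MAIIRLRLL

Derivation:
start AUG at pos 3
pos 3: AUG -> M; peptide=M
pos 6: GCA -> A; peptide=MA
pos 9: AUU -> I; peptide=MAI
pos 12: AUC -> I; peptide=MAII
pos 15: CGG -> R; peptide=MAIIR
pos 18: CUU -> L; peptide=MAIIRL
pos 21: CGA -> R; peptide=MAIIRLR
pos 24: UUG -> L; peptide=MAIIRLRL
pos 27: CUG -> L; peptide=MAIIRLRLL
pos 30: UAA -> STOP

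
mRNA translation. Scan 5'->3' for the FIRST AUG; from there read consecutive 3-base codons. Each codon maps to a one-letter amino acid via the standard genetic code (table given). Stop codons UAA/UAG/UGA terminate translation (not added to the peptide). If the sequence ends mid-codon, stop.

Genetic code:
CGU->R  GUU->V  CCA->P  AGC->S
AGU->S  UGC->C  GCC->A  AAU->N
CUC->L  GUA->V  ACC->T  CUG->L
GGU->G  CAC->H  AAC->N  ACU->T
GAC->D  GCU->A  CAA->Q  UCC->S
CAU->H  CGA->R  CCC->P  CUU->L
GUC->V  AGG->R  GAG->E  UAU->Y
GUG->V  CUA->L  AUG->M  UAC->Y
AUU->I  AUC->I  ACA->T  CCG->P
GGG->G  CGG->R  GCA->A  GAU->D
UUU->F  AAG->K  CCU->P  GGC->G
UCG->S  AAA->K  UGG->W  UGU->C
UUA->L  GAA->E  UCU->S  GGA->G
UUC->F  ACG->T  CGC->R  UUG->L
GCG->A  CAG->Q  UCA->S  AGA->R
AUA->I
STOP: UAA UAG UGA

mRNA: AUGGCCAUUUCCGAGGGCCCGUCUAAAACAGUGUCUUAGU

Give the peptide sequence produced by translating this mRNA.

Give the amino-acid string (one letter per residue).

start AUG at pos 0
pos 0: AUG -> M; peptide=M
pos 3: GCC -> A; peptide=MA
pos 6: AUU -> I; peptide=MAI
pos 9: UCC -> S; peptide=MAIS
pos 12: GAG -> E; peptide=MAISE
pos 15: GGC -> G; peptide=MAISEG
pos 18: CCG -> P; peptide=MAISEGP
pos 21: UCU -> S; peptide=MAISEGPS
pos 24: AAA -> K; peptide=MAISEGPSK
pos 27: ACA -> T; peptide=MAISEGPSKT
pos 30: GUG -> V; peptide=MAISEGPSKTV
pos 33: UCU -> S; peptide=MAISEGPSKTVS
pos 36: UAG -> STOP

Answer: MAISEGPSKTVS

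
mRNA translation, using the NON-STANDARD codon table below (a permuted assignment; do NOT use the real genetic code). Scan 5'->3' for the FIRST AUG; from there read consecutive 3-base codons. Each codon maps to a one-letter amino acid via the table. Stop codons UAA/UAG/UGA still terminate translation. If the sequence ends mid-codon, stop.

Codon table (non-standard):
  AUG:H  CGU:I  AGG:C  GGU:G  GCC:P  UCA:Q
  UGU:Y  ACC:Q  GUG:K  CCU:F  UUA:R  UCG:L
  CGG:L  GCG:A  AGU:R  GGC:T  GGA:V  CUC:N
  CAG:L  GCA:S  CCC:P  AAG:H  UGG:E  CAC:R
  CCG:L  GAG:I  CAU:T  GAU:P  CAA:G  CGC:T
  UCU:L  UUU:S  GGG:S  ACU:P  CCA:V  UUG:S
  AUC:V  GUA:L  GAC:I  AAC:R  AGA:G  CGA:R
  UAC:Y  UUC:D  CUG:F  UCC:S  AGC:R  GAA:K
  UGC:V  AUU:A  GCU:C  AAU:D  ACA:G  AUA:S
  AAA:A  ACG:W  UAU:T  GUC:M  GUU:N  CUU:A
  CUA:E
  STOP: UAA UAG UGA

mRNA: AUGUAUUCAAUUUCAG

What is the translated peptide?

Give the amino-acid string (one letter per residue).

Answer: HTQAQ

Derivation:
start AUG at pos 0
pos 0: AUG -> H; peptide=H
pos 3: UAU -> T; peptide=HT
pos 6: UCA -> Q; peptide=HTQ
pos 9: AUU -> A; peptide=HTQA
pos 12: UCA -> Q; peptide=HTQAQ
pos 15: only 1 nt remain (<3), stop (end of mRNA)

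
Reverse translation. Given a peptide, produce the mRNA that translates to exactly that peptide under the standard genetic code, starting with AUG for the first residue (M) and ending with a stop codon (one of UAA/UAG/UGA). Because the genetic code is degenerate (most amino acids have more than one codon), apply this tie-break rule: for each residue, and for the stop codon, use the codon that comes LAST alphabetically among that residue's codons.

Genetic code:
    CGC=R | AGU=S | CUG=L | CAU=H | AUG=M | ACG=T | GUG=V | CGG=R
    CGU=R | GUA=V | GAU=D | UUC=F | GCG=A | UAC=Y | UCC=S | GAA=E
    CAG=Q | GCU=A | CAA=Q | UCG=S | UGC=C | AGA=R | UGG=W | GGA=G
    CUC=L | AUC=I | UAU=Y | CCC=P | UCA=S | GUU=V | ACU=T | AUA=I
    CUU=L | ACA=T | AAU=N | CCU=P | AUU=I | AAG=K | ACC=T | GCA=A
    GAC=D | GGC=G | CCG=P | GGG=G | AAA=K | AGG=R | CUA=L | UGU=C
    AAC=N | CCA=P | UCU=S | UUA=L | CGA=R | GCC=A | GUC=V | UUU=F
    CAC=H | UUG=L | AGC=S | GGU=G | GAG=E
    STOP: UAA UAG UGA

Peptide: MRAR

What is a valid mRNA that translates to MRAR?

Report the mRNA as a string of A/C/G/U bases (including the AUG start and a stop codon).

residue 1: M -> AUG (start codon)
residue 2: R codons sorted = AGA,AGG,CGA,CGC,CGG,CGU -> pick last = CGU
residue 3: A codons sorted = GCA,GCC,GCG,GCU -> pick last = GCU
residue 4: R codons sorted = AGA,AGG,CGA,CGC,CGG,CGU -> pick last = CGU
terminator: stop codons sorted = UAA,UAG,UGA -> pick last = UGA

Answer: mRNA: AUGCGUGCUCGUUGA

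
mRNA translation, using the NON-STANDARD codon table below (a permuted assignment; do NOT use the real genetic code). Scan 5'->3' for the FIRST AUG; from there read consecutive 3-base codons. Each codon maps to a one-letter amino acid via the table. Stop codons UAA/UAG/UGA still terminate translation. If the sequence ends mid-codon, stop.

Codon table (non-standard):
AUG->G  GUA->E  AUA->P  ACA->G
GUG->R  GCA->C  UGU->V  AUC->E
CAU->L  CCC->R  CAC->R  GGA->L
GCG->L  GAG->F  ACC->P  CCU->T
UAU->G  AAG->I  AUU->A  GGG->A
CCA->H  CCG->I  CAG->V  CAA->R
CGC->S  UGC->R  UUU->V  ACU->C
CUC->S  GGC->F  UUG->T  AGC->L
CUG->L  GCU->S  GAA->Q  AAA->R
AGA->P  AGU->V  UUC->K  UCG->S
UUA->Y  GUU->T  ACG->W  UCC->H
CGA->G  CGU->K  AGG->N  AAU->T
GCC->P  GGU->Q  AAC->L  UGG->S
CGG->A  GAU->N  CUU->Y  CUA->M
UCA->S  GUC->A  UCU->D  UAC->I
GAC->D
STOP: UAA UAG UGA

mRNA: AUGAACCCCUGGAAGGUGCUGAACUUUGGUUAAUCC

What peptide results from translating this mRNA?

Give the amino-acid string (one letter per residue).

Answer: GLRSIRLLVQ

Derivation:
start AUG at pos 0
pos 0: AUG -> G; peptide=G
pos 3: AAC -> L; peptide=GL
pos 6: CCC -> R; peptide=GLR
pos 9: UGG -> S; peptide=GLRS
pos 12: AAG -> I; peptide=GLRSI
pos 15: GUG -> R; peptide=GLRSIR
pos 18: CUG -> L; peptide=GLRSIRL
pos 21: AAC -> L; peptide=GLRSIRLL
pos 24: UUU -> V; peptide=GLRSIRLLV
pos 27: GGU -> Q; peptide=GLRSIRLLVQ
pos 30: UAA -> STOP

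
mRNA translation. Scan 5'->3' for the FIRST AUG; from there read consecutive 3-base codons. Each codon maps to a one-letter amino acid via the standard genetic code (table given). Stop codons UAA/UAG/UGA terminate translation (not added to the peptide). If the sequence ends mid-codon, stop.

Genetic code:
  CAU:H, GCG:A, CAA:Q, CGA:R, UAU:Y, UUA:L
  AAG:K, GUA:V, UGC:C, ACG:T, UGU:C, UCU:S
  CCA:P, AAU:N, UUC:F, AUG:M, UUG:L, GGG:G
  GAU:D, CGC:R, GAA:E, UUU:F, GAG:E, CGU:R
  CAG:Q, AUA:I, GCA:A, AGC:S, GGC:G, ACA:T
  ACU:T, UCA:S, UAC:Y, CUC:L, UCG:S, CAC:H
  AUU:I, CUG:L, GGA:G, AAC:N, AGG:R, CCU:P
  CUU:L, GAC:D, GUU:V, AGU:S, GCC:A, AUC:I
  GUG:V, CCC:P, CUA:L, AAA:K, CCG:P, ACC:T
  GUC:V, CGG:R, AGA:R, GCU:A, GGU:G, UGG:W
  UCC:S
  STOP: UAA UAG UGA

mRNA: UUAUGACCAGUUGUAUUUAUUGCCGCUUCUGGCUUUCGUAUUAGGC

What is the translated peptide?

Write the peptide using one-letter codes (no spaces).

start AUG at pos 2
pos 2: AUG -> M; peptide=M
pos 5: ACC -> T; peptide=MT
pos 8: AGU -> S; peptide=MTS
pos 11: UGU -> C; peptide=MTSC
pos 14: AUU -> I; peptide=MTSCI
pos 17: UAU -> Y; peptide=MTSCIY
pos 20: UGC -> C; peptide=MTSCIYC
pos 23: CGC -> R; peptide=MTSCIYCR
pos 26: UUC -> F; peptide=MTSCIYCRF
pos 29: UGG -> W; peptide=MTSCIYCRFW
pos 32: CUU -> L; peptide=MTSCIYCRFWL
pos 35: UCG -> S; peptide=MTSCIYCRFWLS
pos 38: UAU -> Y; peptide=MTSCIYCRFWLSY
pos 41: UAG -> STOP

Answer: MTSCIYCRFWLSY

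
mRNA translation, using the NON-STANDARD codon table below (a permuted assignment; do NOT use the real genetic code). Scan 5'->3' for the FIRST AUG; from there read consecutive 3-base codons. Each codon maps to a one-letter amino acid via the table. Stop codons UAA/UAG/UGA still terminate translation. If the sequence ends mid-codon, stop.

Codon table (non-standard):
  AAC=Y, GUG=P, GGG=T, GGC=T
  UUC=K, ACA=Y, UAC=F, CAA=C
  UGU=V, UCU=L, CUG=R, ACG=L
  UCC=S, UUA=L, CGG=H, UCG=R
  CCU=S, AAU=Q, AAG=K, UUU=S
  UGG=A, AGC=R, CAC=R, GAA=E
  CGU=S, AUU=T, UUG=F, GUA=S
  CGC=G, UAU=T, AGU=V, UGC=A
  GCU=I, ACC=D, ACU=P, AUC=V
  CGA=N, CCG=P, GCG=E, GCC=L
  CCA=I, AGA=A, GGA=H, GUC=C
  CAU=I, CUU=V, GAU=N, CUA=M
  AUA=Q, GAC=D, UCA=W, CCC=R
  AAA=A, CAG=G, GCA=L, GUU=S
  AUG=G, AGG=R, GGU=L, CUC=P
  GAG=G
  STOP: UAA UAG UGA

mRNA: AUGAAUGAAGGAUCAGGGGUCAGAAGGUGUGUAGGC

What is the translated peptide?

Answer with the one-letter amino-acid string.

Answer: GQEHWTCARVST

Derivation:
start AUG at pos 0
pos 0: AUG -> G; peptide=G
pos 3: AAU -> Q; peptide=GQ
pos 6: GAA -> E; peptide=GQE
pos 9: GGA -> H; peptide=GQEH
pos 12: UCA -> W; peptide=GQEHW
pos 15: GGG -> T; peptide=GQEHWT
pos 18: GUC -> C; peptide=GQEHWTC
pos 21: AGA -> A; peptide=GQEHWTCA
pos 24: AGG -> R; peptide=GQEHWTCAR
pos 27: UGU -> V; peptide=GQEHWTCARV
pos 30: GUA -> S; peptide=GQEHWTCARVS
pos 33: GGC -> T; peptide=GQEHWTCARVST
pos 36: only 0 nt remain (<3), stop (end of mRNA)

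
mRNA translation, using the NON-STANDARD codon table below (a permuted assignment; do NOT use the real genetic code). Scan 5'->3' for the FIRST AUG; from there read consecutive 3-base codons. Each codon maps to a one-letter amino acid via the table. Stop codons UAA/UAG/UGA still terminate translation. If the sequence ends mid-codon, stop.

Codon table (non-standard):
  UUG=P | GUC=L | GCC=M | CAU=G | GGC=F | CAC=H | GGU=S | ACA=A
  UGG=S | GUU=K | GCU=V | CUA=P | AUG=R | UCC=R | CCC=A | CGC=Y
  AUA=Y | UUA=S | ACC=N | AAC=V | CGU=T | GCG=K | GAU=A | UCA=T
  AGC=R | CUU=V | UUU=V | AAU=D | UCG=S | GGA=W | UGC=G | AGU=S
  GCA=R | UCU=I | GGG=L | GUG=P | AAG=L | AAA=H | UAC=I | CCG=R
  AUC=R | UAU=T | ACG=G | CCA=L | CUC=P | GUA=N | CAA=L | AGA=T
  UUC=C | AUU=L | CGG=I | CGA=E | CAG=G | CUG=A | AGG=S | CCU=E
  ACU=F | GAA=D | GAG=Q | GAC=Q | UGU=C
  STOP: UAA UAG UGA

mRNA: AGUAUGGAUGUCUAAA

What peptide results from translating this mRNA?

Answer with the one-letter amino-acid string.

Answer: RAL

Derivation:
start AUG at pos 3
pos 3: AUG -> R; peptide=R
pos 6: GAU -> A; peptide=RA
pos 9: GUC -> L; peptide=RAL
pos 12: UAA -> STOP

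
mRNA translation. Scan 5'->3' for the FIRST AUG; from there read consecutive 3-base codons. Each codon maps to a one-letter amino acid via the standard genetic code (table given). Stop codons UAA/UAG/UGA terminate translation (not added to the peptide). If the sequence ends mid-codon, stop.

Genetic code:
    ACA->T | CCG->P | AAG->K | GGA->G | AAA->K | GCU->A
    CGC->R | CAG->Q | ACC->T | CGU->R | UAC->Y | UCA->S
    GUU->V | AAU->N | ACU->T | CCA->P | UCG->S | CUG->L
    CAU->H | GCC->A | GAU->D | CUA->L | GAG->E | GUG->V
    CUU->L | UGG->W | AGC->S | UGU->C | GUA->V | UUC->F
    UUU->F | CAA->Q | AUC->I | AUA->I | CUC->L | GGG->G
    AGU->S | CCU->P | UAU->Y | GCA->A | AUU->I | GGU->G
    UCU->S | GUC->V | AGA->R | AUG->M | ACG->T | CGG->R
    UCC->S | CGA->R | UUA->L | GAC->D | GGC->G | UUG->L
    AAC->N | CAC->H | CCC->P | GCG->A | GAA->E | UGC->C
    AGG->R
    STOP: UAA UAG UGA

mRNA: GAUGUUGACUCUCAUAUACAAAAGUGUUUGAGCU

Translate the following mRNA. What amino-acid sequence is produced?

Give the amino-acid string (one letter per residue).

start AUG at pos 1
pos 1: AUG -> M; peptide=M
pos 4: UUG -> L; peptide=ML
pos 7: ACU -> T; peptide=MLT
pos 10: CUC -> L; peptide=MLTL
pos 13: AUA -> I; peptide=MLTLI
pos 16: UAC -> Y; peptide=MLTLIY
pos 19: AAA -> K; peptide=MLTLIYK
pos 22: AGU -> S; peptide=MLTLIYKS
pos 25: GUU -> V; peptide=MLTLIYKSV
pos 28: UGA -> STOP

Answer: MLTLIYKSV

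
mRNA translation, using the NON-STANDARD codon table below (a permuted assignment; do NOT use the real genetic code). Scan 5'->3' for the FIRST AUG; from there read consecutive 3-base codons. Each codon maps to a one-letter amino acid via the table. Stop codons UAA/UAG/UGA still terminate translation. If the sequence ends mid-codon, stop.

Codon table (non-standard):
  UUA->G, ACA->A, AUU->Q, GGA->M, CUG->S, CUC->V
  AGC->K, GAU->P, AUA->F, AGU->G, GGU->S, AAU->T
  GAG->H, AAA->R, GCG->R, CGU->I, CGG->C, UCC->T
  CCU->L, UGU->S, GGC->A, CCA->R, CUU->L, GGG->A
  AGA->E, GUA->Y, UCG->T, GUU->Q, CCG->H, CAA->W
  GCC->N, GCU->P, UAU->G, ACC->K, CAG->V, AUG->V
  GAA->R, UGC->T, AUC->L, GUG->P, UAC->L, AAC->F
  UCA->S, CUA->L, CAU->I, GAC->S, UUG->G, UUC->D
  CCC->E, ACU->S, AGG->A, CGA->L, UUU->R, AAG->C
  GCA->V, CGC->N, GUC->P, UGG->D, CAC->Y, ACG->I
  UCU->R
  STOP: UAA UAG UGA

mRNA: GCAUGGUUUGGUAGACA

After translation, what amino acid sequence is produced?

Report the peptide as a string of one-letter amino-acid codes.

Answer: VQD

Derivation:
start AUG at pos 2
pos 2: AUG -> V; peptide=V
pos 5: GUU -> Q; peptide=VQ
pos 8: UGG -> D; peptide=VQD
pos 11: UAG -> STOP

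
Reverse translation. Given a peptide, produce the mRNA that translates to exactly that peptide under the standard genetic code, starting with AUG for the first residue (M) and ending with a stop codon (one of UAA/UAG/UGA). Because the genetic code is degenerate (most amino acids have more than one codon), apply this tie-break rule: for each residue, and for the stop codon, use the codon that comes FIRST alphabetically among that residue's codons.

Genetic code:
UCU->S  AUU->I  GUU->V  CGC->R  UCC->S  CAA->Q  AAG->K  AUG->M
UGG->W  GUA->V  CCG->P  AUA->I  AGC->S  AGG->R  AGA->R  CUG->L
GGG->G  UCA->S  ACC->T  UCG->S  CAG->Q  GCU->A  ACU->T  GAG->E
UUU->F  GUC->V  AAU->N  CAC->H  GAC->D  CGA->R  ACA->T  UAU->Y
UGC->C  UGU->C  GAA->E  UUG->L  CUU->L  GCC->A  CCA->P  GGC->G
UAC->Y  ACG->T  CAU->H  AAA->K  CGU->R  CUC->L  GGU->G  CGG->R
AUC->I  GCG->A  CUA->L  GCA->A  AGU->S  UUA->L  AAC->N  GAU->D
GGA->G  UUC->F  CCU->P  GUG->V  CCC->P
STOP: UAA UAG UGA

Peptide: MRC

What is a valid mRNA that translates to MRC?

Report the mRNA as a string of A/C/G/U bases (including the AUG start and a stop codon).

residue 1: M -> AUG (start codon)
residue 2: R codons sorted = AGA,AGG,CGA,CGC,CGG,CGU -> pick first = AGA
residue 3: C codons sorted = UGC,UGU -> pick first = UGC
terminator: stop codons sorted = UAA,UAG,UGA -> pick first = UAA

Answer: mRNA: AUGAGAUGCUAA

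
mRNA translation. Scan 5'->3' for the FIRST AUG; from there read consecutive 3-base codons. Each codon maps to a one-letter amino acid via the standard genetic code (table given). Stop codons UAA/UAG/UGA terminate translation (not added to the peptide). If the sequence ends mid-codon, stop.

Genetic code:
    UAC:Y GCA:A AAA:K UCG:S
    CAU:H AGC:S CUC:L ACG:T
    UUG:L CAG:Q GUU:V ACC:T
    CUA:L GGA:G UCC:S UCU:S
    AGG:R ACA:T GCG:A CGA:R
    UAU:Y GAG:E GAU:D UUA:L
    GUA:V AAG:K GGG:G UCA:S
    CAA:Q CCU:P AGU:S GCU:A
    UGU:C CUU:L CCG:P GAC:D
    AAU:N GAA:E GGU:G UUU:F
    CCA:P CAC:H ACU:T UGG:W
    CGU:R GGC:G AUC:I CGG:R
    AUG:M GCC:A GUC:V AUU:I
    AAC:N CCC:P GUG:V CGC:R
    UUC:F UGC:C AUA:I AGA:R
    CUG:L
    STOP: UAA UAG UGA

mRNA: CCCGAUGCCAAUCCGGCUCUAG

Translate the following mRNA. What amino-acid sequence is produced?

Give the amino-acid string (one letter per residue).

start AUG at pos 4
pos 4: AUG -> M; peptide=M
pos 7: CCA -> P; peptide=MP
pos 10: AUC -> I; peptide=MPI
pos 13: CGG -> R; peptide=MPIR
pos 16: CUC -> L; peptide=MPIRL
pos 19: UAG -> STOP

Answer: MPIRL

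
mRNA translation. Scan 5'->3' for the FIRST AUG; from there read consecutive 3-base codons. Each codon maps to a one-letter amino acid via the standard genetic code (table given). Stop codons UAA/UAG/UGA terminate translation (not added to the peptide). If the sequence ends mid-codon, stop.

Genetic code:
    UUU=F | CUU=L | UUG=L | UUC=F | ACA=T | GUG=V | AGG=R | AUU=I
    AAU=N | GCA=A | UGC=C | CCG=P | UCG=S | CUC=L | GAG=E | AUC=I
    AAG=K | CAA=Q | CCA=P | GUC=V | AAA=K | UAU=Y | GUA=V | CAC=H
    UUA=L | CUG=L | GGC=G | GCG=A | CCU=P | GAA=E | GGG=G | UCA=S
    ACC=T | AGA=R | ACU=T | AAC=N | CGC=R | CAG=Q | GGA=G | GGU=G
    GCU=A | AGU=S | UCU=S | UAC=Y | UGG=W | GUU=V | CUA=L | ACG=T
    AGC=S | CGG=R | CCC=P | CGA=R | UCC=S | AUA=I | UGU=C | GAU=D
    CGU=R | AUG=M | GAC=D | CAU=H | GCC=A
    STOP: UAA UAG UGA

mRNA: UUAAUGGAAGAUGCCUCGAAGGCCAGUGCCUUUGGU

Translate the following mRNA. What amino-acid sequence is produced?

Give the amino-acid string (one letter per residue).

Answer: MEDASKASAFG

Derivation:
start AUG at pos 3
pos 3: AUG -> M; peptide=M
pos 6: GAA -> E; peptide=ME
pos 9: GAU -> D; peptide=MED
pos 12: GCC -> A; peptide=MEDA
pos 15: UCG -> S; peptide=MEDAS
pos 18: AAG -> K; peptide=MEDASK
pos 21: GCC -> A; peptide=MEDASKA
pos 24: AGU -> S; peptide=MEDASKAS
pos 27: GCC -> A; peptide=MEDASKASA
pos 30: UUU -> F; peptide=MEDASKASAF
pos 33: GGU -> G; peptide=MEDASKASAFG
pos 36: only 0 nt remain (<3), stop (end of mRNA)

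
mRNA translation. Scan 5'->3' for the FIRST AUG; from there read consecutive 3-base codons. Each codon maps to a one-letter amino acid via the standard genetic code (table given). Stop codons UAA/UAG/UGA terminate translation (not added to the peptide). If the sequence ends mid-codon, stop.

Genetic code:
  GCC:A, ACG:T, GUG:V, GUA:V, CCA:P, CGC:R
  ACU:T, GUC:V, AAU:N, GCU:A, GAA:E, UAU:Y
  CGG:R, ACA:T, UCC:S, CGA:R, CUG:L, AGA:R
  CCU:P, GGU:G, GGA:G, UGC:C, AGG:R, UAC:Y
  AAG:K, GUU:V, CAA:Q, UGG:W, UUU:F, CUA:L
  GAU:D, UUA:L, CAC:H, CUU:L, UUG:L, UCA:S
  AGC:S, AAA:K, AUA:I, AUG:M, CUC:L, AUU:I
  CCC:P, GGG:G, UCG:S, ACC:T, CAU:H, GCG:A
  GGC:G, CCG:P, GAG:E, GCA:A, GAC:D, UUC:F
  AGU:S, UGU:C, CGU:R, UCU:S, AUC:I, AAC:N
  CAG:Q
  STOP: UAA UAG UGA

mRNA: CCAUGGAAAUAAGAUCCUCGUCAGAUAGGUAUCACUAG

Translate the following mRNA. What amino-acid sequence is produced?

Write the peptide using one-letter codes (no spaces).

Answer: MEIRSSSDRYH

Derivation:
start AUG at pos 2
pos 2: AUG -> M; peptide=M
pos 5: GAA -> E; peptide=ME
pos 8: AUA -> I; peptide=MEI
pos 11: AGA -> R; peptide=MEIR
pos 14: UCC -> S; peptide=MEIRS
pos 17: UCG -> S; peptide=MEIRSS
pos 20: UCA -> S; peptide=MEIRSSS
pos 23: GAU -> D; peptide=MEIRSSSD
pos 26: AGG -> R; peptide=MEIRSSSDR
pos 29: UAU -> Y; peptide=MEIRSSSDRY
pos 32: CAC -> H; peptide=MEIRSSSDRYH
pos 35: UAG -> STOP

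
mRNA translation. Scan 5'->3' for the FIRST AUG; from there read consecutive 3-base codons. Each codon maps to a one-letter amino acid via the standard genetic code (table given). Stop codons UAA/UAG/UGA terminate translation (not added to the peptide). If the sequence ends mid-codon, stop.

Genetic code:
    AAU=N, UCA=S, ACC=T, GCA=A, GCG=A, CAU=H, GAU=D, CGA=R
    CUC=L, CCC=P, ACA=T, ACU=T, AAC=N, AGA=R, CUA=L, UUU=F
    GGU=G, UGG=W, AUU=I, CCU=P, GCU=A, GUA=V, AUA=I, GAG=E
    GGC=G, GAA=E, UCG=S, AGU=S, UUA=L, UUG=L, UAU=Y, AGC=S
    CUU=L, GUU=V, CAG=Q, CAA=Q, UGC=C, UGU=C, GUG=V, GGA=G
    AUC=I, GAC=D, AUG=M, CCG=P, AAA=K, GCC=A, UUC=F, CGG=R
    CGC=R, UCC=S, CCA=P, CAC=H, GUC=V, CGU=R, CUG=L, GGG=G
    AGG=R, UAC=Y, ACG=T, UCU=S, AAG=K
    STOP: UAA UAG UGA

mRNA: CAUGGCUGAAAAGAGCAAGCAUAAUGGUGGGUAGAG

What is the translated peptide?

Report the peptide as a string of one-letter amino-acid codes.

start AUG at pos 1
pos 1: AUG -> M; peptide=M
pos 4: GCU -> A; peptide=MA
pos 7: GAA -> E; peptide=MAE
pos 10: AAG -> K; peptide=MAEK
pos 13: AGC -> S; peptide=MAEKS
pos 16: AAG -> K; peptide=MAEKSK
pos 19: CAU -> H; peptide=MAEKSKH
pos 22: AAU -> N; peptide=MAEKSKHN
pos 25: GGU -> G; peptide=MAEKSKHNG
pos 28: GGG -> G; peptide=MAEKSKHNGG
pos 31: UAG -> STOP

Answer: MAEKSKHNGG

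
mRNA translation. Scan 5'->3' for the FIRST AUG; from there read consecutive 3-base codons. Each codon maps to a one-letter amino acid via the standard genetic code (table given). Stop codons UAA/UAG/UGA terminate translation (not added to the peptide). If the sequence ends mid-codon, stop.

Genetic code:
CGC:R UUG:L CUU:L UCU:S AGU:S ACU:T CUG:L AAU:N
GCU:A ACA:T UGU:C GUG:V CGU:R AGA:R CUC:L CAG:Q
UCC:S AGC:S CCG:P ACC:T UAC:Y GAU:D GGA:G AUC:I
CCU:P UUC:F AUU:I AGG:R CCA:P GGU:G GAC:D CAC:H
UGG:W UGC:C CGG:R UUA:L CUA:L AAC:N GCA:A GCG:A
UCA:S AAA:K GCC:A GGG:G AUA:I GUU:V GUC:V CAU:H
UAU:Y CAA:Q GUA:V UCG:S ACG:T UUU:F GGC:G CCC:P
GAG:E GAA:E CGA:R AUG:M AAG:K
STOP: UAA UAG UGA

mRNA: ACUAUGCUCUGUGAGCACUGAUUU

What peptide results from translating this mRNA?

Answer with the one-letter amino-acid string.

start AUG at pos 3
pos 3: AUG -> M; peptide=M
pos 6: CUC -> L; peptide=ML
pos 9: UGU -> C; peptide=MLC
pos 12: GAG -> E; peptide=MLCE
pos 15: CAC -> H; peptide=MLCEH
pos 18: UGA -> STOP

Answer: MLCEH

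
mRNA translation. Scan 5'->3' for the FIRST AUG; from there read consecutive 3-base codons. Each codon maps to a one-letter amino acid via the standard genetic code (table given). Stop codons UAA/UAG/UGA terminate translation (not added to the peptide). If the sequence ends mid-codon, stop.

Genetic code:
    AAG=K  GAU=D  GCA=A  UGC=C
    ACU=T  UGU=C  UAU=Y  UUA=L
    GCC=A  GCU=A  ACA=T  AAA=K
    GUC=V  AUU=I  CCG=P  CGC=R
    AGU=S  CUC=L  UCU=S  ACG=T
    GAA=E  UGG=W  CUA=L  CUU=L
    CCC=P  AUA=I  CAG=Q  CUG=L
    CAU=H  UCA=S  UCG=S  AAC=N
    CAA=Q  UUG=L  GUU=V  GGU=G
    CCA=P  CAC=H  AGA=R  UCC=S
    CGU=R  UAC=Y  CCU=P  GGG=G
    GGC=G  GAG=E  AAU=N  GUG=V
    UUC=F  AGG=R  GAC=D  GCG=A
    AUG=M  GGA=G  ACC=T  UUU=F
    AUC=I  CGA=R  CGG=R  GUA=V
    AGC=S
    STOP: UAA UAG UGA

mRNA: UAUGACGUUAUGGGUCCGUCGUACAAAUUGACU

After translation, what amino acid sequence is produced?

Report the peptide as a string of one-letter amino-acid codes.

Answer: MTLWVRRTN

Derivation:
start AUG at pos 1
pos 1: AUG -> M; peptide=M
pos 4: ACG -> T; peptide=MT
pos 7: UUA -> L; peptide=MTL
pos 10: UGG -> W; peptide=MTLW
pos 13: GUC -> V; peptide=MTLWV
pos 16: CGU -> R; peptide=MTLWVR
pos 19: CGU -> R; peptide=MTLWVRR
pos 22: ACA -> T; peptide=MTLWVRRT
pos 25: AAU -> N; peptide=MTLWVRRTN
pos 28: UGA -> STOP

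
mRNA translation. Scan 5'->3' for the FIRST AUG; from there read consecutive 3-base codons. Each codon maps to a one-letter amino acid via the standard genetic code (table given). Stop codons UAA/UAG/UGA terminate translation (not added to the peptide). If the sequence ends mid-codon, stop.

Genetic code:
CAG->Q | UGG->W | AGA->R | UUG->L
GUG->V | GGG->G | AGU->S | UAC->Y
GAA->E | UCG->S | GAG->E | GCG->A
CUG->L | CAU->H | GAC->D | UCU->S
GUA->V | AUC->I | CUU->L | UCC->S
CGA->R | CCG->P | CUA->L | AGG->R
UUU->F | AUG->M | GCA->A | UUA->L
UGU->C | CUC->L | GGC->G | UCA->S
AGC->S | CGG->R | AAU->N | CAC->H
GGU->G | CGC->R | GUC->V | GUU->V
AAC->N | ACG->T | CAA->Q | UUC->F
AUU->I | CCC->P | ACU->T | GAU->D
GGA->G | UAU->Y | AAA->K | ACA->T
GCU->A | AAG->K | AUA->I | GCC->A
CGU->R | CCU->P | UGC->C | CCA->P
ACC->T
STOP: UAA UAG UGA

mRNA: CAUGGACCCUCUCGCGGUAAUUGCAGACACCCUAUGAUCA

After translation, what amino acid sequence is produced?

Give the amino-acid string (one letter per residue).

start AUG at pos 1
pos 1: AUG -> M; peptide=M
pos 4: GAC -> D; peptide=MD
pos 7: CCU -> P; peptide=MDP
pos 10: CUC -> L; peptide=MDPL
pos 13: GCG -> A; peptide=MDPLA
pos 16: GUA -> V; peptide=MDPLAV
pos 19: AUU -> I; peptide=MDPLAVI
pos 22: GCA -> A; peptide=MDPLAVIA
pos 25: GAC -> D; peptide=MDPLAVIAD
pos 28: ACC -> T; peptide=MDPLAVIADT
pos 31: CUA -> L; peptide=MDPLAVIADTL
pos 34: UGA -> STOP

Answer: MDPLAVIADTL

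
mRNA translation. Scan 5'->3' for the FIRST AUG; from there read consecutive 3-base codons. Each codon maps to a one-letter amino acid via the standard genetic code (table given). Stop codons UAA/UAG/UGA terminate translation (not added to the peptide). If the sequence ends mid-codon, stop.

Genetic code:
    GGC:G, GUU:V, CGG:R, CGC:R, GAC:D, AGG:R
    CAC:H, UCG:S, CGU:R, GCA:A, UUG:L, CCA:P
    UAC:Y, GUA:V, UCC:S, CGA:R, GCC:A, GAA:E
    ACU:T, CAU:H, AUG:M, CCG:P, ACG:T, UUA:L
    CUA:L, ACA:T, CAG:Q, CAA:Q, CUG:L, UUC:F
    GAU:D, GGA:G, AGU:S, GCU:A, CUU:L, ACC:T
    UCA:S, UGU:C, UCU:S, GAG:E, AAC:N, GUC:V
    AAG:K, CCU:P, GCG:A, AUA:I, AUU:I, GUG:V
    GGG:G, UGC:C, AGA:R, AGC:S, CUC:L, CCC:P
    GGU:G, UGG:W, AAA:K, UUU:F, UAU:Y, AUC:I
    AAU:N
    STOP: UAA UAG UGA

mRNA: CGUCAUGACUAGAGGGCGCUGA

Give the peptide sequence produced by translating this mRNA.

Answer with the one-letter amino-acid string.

start AUG at pos 4
pos 4: AUG -> M; peptide=M
pos 7: ACU -> T; peptide=MT
pos 10: AGA -> R; peptide=MTR
pos 13: GGG -> G; peptide=MTRG
pos 16: CGC -> R; peptide=MTRGR
pos 19: UGA -> STOP

Answer: MTRGR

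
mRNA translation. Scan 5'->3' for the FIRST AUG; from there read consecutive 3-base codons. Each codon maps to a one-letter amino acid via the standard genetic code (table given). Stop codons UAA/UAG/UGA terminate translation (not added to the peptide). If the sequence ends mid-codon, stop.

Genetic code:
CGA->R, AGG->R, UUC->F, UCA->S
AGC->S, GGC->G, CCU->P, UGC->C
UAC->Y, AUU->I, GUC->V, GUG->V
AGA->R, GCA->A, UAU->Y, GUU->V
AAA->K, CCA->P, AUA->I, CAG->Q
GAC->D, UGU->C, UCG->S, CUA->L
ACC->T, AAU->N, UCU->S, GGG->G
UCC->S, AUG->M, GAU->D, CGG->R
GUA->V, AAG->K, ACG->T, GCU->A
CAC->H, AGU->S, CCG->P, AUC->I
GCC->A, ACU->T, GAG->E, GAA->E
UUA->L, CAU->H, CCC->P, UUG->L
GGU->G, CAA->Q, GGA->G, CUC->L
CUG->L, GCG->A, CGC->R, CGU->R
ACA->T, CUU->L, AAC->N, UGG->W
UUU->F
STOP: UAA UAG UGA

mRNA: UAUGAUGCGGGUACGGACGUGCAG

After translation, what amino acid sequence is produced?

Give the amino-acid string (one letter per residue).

Answer: MMRVRTC

Derivation:
start AUG at pos 1
pos 1: AUG -> M; peptide=M
pos 4: AUG -> M; peptide=MM
pos 7: CGG -> R; peptide=MMR
pos 10: GUA -> V; peptide=MMRV
pos 13: CGG -> R; peptide=MMRVR
pos 16: ACG -> T; peptide=MMRVRT
pos 19: UGC -> C; peptide=MMRVRTC
pos 22: only 2 nt remain (<3), stop (end of mRNA)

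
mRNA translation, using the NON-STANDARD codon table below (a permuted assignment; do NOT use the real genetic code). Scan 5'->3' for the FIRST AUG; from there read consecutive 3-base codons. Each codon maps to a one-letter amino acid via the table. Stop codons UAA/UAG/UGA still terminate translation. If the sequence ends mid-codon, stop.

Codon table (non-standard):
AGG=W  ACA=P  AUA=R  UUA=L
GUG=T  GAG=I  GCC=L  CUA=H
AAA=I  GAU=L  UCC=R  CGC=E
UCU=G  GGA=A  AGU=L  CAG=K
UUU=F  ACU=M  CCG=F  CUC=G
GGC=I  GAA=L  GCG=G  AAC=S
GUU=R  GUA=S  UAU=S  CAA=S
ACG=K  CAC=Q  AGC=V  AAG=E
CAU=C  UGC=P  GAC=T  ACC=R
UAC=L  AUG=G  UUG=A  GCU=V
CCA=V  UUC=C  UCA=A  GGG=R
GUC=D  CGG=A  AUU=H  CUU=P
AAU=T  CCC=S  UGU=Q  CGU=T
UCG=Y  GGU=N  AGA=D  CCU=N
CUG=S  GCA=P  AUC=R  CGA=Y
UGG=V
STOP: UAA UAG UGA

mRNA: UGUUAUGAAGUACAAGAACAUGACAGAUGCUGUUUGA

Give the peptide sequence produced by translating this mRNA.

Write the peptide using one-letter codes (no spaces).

start AUG at pos 4
pos 4: AUG -> G; peptide=G
pos 7: AAG -> E; peptide=GE
pos 10: UAC -> L; peptide=GEL
pos 13: AAG -> E; peptide=GELE
pos 16: AAC -> S; peptide=GELES
pos 19: AUG -> G; peptide=GELESG
pos 22: ACA -> P; peptide=GELESGP
pos 25: GAU -> L; peptide=GELESGPL
pos 28: GCU -> V; peptide=GELESGPLV
pos 31: GUU -> R; peptide=GELESGPLVR
pos 34: UGA -> STOP

Answer: GELESGPLVR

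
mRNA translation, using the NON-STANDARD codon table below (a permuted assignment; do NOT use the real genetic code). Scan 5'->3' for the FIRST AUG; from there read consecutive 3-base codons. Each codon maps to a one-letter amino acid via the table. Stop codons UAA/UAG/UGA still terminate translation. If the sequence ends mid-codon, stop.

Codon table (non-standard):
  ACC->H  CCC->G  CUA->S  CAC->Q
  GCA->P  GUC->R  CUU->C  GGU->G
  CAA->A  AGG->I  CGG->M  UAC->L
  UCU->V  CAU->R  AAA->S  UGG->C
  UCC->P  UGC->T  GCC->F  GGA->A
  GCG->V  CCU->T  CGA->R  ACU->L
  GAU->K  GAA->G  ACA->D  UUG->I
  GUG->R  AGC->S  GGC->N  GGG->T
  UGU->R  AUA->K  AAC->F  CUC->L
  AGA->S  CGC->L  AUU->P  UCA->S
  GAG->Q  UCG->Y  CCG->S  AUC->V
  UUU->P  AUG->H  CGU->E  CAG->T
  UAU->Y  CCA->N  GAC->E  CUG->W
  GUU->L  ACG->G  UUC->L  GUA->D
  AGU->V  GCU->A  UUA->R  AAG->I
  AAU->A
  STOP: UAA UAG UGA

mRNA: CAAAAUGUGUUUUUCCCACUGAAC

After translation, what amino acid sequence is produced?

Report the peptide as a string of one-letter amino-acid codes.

start AUG at pos 4
pos 4: AUG -> H; peptide=H
pos 7: UGU -> R; peptide=HR
pos 10: UUU -> P; peptide=HRP
pos 13: UCC -> P; peptide=HRPP
pos 16: CAC -> Q; peptide=HRPPQ
pos 19: UGA -> STOP

Answer: HRPPQ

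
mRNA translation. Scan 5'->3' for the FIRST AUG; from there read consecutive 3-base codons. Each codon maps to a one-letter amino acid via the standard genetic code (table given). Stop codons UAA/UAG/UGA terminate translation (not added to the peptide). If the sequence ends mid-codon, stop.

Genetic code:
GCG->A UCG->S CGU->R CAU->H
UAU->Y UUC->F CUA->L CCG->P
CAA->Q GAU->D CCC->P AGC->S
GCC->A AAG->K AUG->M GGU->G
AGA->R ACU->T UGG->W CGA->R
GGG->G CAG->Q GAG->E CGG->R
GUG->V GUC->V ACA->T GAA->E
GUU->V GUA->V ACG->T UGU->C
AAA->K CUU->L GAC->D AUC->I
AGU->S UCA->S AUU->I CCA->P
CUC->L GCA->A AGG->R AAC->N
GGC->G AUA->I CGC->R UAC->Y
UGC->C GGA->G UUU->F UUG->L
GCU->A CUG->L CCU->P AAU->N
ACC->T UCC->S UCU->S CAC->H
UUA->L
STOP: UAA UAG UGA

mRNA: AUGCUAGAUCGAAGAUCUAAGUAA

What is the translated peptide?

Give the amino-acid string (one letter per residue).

start AUG at pos 0
pos 0: AUG -> M; peptide=M
pos 3: CUA -> L; peptide=ML
pos 6: GAU -> D; peptide=MLD
pos 9: CGA -> R; peptide=MLDR
pos 12: AGA -> R; peptide=MLDRR
pos 15: UCU -> S; peptide=MLDRRS
pos 18: AAG -> K; peptide=MLDRRSK
pos 21: UAA -> STOP

Answer: MLDRRSK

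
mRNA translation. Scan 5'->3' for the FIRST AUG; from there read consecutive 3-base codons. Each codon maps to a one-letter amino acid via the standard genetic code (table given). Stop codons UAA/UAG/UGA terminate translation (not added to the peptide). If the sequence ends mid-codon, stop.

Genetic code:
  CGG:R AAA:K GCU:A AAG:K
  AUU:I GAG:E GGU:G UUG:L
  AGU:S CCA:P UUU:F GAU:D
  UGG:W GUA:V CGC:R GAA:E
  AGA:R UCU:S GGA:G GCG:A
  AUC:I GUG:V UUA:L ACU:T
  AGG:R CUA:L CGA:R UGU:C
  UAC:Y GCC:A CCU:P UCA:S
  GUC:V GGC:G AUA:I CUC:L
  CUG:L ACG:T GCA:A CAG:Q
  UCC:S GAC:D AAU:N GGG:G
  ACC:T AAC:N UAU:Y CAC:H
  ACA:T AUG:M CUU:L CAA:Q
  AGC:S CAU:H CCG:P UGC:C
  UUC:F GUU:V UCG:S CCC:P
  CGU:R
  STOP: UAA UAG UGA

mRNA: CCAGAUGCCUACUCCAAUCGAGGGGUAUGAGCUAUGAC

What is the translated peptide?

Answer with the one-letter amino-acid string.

start AUG at pos 4
pos 4: AUG -> M; peptide=M
pos 7: CCU -> P; peptide=MP
pos 10: ACU -> T; peptide=MPT
pos 13: CCA -> P; peptide=MPTP
pos 16: AUC -> I; peptide=MPTPI
pos 19: GAG -> E; peptide=MPTPIE
pos 22: GGG -> G; peptide=MPTPIEG
pos 25: UAU -> Y; peptide=MPTPIEGY
pos 28: GAG -> E; peptide=MPTPIEGYE
pos 31: CUA -> L; peptide=MPTPIEGYEL
pos 34: UGA -> STOP

Answer: MPTPIEGYEL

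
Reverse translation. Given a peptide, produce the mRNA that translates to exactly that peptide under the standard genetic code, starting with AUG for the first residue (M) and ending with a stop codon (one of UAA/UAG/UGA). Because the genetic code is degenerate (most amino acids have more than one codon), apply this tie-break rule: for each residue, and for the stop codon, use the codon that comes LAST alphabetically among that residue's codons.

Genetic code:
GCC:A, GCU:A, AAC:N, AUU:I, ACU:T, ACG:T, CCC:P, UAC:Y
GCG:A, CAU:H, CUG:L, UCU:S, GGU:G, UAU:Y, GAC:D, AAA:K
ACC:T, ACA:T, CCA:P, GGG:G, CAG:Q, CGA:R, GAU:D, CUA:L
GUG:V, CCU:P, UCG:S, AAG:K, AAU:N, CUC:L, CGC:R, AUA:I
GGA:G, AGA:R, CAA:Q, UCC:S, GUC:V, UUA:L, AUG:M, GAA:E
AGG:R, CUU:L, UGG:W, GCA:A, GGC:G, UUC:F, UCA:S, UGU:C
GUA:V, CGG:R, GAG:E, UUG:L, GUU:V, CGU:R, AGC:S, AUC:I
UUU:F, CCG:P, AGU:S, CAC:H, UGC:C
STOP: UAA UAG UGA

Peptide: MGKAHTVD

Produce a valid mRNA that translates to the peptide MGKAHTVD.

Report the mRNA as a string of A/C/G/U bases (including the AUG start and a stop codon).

Answer: mRNA: AUGGGUAAGGCUCAUACUGUUGAUUGA

Derivation:
residue 1: M -> AUG (start codon)
residue 2: G codons sorted = GGA,GGC,GGG,GGU -> pick last = GGU
residue 3: K codons sorted = AAA,AAG -> pick last = AAG
residue 4: A codons sorted = GCA,GCC,GCG,GCU -> pick last = GCU
residue 5: H codons sorted = CAC,CAU -> pick last = CAU
residue 6: T codons sorted = ACA,ACC,ACG,ACU -> pick last = ACU
residue 7: V codons sorted = GUA,GUC,GUG,GUU -> pick last = GUU
residue 8: D codons sorted = GAC,GAU -> pick last = GAU
terminator: stop codons sorted = UAA,UAG,UGA -> pick last = UGA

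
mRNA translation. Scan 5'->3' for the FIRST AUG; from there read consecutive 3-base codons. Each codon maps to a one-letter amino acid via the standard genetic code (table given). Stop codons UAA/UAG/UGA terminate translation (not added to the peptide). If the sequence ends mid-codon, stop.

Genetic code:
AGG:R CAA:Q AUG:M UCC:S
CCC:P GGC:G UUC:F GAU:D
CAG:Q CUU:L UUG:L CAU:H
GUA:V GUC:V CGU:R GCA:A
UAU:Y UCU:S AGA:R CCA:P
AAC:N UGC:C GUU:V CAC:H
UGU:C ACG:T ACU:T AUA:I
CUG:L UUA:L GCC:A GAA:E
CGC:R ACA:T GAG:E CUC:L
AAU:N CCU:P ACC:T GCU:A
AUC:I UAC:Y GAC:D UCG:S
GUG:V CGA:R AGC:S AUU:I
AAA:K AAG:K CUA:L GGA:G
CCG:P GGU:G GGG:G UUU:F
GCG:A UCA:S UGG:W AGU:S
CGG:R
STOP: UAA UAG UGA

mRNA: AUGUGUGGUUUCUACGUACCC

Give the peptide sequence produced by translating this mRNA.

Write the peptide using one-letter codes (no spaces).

start AUG at pos 0
pos 0: AUG -> M; peptide=M
pos 3: UGU -> C; peptide=MC
pos 6: GGU -> G; peptide=MCG
pos 9: UUC -> F; peptide=MCGF
pos 12: UAC -> Y; peptide=MCGFY
pos 15: GUA -> V; peptide=MCGFYV
pos 18: CCC -> P; peptide=MCGFYVP
pos 21: only 0 nt remain (<3), stop (end of mRNA)

Answer: MCGFYVP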